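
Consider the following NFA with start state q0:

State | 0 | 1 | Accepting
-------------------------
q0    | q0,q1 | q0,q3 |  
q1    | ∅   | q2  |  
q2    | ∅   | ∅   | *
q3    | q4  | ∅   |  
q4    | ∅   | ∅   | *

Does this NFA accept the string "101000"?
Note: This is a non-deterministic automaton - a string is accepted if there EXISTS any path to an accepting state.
Track the set of states the NFA could be in: start {q0}
Read '1': {q0} → {q0, q3}
Read '0': {q0, q3} → {q0, q1, q4}
Read '1': {q0, q1, q4} → {q0, q2, q3}
Read '0': {q0, q2, q3} → {q0, q1, q4}
Read '0': {q0, q1, q4} → {q0, q1}
Read '0': {q0, q1} → {q0, q1}
Final set {q0, q1} contains no accepting state → rejected.

Final answer: No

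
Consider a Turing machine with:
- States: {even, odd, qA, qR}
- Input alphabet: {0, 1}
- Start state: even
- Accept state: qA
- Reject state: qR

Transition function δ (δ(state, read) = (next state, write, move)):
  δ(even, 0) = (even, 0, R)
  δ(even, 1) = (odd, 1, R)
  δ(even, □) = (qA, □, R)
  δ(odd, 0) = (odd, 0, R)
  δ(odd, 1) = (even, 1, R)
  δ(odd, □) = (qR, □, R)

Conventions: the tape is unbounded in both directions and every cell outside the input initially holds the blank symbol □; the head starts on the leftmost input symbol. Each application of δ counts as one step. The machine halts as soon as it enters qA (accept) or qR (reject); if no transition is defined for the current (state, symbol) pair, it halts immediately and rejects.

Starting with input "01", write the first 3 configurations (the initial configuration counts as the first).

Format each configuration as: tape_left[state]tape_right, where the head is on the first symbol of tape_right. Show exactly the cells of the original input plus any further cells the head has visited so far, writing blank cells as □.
Step 0: [even]01 (head at position 0)
Step 1: δ(even, 0) = (even, 0, R)  ⊢  0[even]1 (head at position 1)
Step 2: δ(even, 1) = (odd, 1, R)  ⊢  01[odd]□ (head at position 2)

Final answer: [even]01 ⊢ 0[even]1 ⊢ 01[odd]□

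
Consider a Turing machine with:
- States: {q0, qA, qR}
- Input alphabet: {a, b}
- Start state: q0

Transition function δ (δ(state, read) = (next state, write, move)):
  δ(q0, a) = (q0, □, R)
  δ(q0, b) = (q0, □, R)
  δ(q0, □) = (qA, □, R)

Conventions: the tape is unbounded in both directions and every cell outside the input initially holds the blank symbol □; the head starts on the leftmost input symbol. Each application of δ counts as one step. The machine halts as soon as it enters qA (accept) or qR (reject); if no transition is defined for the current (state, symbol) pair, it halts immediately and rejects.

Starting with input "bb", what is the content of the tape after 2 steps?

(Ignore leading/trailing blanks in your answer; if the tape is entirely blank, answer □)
Step 0: [q0]bb (head at position 0)
Step 1: δ(q0, b) = (q0, □, R)  ⊢  □[q0]b (head at position 1)
Step 2: δ(q0, b) = (q0, □, R)  ⊢  □□[q0]□ (head at position 2)
Tape after 2 steps (ignoring surrounding blanks): □

Final answer: Tape: □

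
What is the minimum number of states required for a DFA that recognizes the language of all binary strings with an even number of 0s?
Language: binary strings with an even number of 0s
Lower bound (Myhill–Nerode): the prefixes ε, 0 are pairwise distinguishable:
  ε vs 0: suffix ε distinguishes them (ε has zero 0s (accepted), 0 has one 0 (rejected))
So any DFA needs at least 2 states.
Upper bound: a DFA with 2 states exists (one state per class above).
Minimum states: 2

Final answer: 2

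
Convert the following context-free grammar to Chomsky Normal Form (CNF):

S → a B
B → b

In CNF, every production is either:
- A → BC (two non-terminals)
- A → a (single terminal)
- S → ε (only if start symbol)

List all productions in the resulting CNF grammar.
The grammar has no ε-productions or unit productions to eliminate.
S → a B has terminal a in a right-hand side of length ≥ 2: introduce T_a → a and use T_a in place of a.
B → b is already in CNF (single terminal) – keep it.
S → a B becomes S → T_a B.
Resulting CNF grammar (3 productions): T_a → a; B → b; S → T_a B

Final answer: T_a → a; B → b; S → T_a B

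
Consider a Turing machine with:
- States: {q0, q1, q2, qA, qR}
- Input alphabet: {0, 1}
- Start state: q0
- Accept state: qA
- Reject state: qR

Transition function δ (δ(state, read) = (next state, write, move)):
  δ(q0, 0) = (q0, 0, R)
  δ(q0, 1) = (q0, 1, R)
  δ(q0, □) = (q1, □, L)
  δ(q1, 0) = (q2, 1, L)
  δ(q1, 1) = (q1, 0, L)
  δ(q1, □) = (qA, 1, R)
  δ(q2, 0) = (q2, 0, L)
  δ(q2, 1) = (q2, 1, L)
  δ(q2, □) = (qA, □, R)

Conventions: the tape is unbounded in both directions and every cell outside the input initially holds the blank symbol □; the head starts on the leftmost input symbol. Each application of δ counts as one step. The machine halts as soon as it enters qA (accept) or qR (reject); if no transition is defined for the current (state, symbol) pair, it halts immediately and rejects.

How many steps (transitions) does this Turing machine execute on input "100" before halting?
Step 0: [q0]100 (head at position 0)
Step 1: δ(q0, 1) = (q0, 1, R)  ⊢  1[q0]00 (head at position 1)
Step 2: δ(q0, 0) = (q0, 0, R)  ⊢  10[q0]0 (head at position 2)
Step 3: δ(q0, 0) = (q0, 0, R)  ⊢  100[q0]□ (head at position 3)
Step 4: δ(q0, □) = (q1, □, L)  ⊢  10[q1]0□ (head at position 2)
Step 5: δ(q1, 0) = (q2, 1, L)  ⊢  1[q2]01□ (head at position 1)
Step 6: δ(q2, 0) = (q2, 0, L)  ⊢  [q2]101□ (head at position 0)
Step 7: δ(q2, 1) = (q2, 1, L)  ⊢  [q2]□101□ (head at position -1)
Step 8: δ(q2, □) = (qA, □, R)  ⊢  □[qA]101□ (head at position 0)
The machine is in qA, so it halts and accepts.
Number of transitions executed: 8.

Final answer: 8 steps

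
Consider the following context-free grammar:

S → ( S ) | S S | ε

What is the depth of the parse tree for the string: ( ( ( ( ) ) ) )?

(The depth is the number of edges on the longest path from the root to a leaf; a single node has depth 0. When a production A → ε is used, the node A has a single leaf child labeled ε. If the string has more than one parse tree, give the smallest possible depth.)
The string is 4 nested pairs. The shallowest parse tree applies S → ( S ) 4 times (one node per nested pair, each a child of the previous) and then S → ε in the middle.
S nodes at depths 0..4, ε leaf at depth 5; parentheses leaves are at depths 1..4.
(Using S → S S with an S → ε child anywhere only adds levels, so it cannot give a shallower tree.)
Depth = 5.

Final answer: 5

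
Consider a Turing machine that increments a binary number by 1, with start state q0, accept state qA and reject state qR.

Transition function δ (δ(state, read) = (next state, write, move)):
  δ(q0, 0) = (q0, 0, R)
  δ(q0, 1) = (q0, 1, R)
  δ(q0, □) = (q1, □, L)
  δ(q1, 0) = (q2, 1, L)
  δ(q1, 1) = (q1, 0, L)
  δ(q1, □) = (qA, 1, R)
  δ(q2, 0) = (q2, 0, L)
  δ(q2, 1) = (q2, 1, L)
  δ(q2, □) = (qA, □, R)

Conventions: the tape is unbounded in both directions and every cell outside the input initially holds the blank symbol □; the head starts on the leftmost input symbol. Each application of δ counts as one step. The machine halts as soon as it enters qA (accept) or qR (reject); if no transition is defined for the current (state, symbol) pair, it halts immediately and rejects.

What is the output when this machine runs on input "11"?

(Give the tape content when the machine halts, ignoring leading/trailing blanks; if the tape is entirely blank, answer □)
Step 0: [q0]11 (head at position 0)
Step 1: δ(q0, 1) = (q0, 1, R)  ⊢  1[q0]1 (head at position 1)
Step 2: δ(q0, 1) = (q0, 1, R)  ⊢  11[q0]□ (head at position 2)
Step 3: δ(q0, □) = (q1, □, L)  ⊢  1[q1]1□ (head at position 1)
Step 4: δ(q1, 1) = (q1, 0, L)  ⊢  [q1]10□ (head at position 0)
Step 5: δ(q1, 1) = (q1, 0, L)  ⊢  [q1]□00□ (head at position -1)
Step 6: δ(q1, □) = (qA, 1, R)  ⊢  1[qA]00□ (head at position 0)
The machine is in qA, so it halts and accepts.
Tape content when halted (ignoring surrounding blanks): 100

Final answer: Output: 100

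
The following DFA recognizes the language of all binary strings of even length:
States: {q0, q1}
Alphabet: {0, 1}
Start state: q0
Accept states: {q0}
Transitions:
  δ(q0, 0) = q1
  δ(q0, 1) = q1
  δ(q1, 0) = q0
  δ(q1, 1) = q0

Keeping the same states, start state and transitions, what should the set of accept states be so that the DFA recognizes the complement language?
The DFA is complete (every state has a transition on every symbol), so the complement
is recognized by the same DFA with accepting and non-accepting states swapped.
Original accept states: {q0}
Complement accept states = All states - Original accept states
= {q0, q1} - {q0}
= {q1}
Complement language: strings of ODD length

Final answer: {q1}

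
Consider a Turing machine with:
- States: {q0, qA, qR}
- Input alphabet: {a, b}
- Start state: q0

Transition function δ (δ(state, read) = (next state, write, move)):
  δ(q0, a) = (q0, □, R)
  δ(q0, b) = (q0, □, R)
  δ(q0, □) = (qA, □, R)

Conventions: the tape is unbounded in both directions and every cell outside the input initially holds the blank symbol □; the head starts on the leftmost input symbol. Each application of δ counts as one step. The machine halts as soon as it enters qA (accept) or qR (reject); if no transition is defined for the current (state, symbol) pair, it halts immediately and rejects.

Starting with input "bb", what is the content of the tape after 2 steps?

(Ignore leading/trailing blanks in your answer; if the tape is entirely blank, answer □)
Step 0: [q0]bb (head at position 0)
Step 1: δ(q0, b) = (q0, □, R)  ⊢  □[q0]b (head at position 1)
Step 2: δ(q0, b) = (q0, □, R)  ⊢  □□[q0]□ (head at position 2)
Tape after 2 steps (ignoring surrounding blanks): □

Final answer: Tape: □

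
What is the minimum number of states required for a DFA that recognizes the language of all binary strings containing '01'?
Language: binary strings containing '01'
Lower bound (Myhill–Nerode): the prefixes ε, 0, 01 are pairwise distinguishable:
  ε vs 01: suffix ε distinguishes them (ε is rejected, 01 is accepted)
  0 vs 01: suffix ε distinguishes them (0 is rejected, 01 is accepted)
  ε vs 0: suffix 1 distinguishes them (ε·1 = 1 is rejected, 0·1 = 01 is accepted)
So any DFA needs at least 3 states.
Upper bound: a DFA with 3 states exists (one state per class above: 'no progress', 'last symbol 0', and 'seen 01' (accepting sink)).
Minimum states: 3

Final answer: 3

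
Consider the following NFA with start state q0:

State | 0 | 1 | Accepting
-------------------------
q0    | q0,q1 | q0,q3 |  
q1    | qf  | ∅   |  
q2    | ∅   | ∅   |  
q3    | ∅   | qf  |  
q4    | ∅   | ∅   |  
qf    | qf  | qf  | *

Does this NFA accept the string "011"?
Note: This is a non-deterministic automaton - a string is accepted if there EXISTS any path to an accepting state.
Track the set of states the NFA could be in: start {q0}
Read '0': {q0} → {q0, q1}
Read '1': {q0, q1} → {q0, q3}
Read '1': {q0, q3} → {q0, q3, qf}
Final set {q0, q3, qf} contains accepting state(s) {qf} → accepted.

Final answer: Yes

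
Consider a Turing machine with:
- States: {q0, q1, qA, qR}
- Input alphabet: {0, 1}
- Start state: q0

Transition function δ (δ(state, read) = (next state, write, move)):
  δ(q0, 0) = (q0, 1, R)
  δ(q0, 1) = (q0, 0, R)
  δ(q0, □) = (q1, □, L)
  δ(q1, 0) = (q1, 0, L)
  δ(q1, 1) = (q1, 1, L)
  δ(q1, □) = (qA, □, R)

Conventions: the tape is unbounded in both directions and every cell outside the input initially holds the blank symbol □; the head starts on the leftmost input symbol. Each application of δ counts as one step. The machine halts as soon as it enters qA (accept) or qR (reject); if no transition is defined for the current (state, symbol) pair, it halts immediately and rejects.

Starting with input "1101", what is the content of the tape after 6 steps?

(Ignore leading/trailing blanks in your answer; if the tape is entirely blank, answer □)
Step 0: [q0]1101 (head at position 0)
Step 1: δ(q0, 1) = (q0, 0, R)  ⊢  0[q0]101 (head at position 1)
Step 2: δ(q0, 1) = (q0, 0, R)  ⊢  00[q0]01 (head at position 2)
Step 3: δ(q0, 0) = (q0, 1, R)  ⊢  001[q0]1 (head at position 3)
Step 4: δ(q0, 1) = (q0, 0, R)  ⊢  0010[q0]□ (head at position 4)
Step 5: δ(q0, □) = (q1, □, L)  ⊢  001[q1]0□ (head at position 3)
Step 6: δ(q1, 0) = (q1, 0, L)  ⊢  00[q1]10□ (head at position 2)
Tape after 6 steps (ignoring surrounding blanks): 0010

Final answer: Tape: 0010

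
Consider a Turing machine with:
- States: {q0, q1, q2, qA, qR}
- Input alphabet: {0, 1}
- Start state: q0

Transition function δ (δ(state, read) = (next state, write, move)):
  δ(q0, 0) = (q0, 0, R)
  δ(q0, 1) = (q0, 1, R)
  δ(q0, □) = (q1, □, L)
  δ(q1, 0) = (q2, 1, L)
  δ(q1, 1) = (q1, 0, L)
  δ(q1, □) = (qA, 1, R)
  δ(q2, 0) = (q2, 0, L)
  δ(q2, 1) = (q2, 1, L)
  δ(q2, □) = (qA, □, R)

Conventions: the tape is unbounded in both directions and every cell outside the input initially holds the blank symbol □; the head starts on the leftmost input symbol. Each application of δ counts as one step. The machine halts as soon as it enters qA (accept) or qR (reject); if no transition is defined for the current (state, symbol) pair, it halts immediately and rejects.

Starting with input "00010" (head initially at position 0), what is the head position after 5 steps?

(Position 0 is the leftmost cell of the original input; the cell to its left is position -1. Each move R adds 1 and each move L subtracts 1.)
Step 0: [q0]00010 (head at position 0)
Step 1: δ(q0, 0) = (q0, 0, R)  ⊢  0[q0]0010 (head at position 1)
Step 2: δ(q0, 0) = (q0, 0, R)  ⊢  00[q0]010 (head at position 2)
Step 3: δ(q0, 0) = (q0, 0, R)  ⊢  000[q0]10 (head at position 3)
Step 4: δ(q0, 1) = (q0, 1, R)  ⊢  0001[q0]0 (head at position 4)
Step 5: δ(q0, 0) = (q0, 0, R)  ⊢  00010[q0]□ (head at position 5)
Head position after 5 steps: 5

Final answer: Position 5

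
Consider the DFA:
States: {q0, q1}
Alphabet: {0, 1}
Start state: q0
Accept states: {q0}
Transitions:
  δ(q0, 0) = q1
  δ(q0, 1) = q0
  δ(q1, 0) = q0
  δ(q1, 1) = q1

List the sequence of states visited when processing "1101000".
Starting at q0
Read '1': q0 -> q0
Read '1': q0 -> q0
Read '0': q0 -> q1
Read '1': q1 -> q1
Read '0': q1 -> q0
Read '0': q0 -> q1
Read '0': q1 -> q0

Final answer: q0 -> q0 -> q0 -> q1 -> q1 -> q0 -> q1 -> q0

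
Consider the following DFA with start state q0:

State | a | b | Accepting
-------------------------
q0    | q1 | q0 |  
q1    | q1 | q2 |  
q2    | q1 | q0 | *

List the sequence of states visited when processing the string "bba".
q0 → q0 → q0 → q1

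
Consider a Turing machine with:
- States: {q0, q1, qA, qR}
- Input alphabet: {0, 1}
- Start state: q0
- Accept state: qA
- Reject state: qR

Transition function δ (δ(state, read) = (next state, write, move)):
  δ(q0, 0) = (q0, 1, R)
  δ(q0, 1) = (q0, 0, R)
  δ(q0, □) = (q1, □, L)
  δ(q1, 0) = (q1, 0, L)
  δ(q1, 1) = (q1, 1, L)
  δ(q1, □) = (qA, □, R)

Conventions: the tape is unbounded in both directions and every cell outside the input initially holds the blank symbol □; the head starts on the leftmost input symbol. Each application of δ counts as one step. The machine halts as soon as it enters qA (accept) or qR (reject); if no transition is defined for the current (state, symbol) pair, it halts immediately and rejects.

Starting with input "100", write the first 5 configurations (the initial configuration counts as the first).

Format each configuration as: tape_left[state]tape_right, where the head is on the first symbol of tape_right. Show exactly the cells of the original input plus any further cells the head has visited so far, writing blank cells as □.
Step 0: [q0]100 (head at position 0)
Step 1: δ(q0, 1) = (q0, 0, R)  ⊢  0[q0]00 (head at position 1)
Step 2: δ(q0, 0) = (q0, 1, R)  ⊢  01[q0]0 (head at position 2)
Step 3: δ(q0, 0) = (q0, 1, R)  ⊢  011[q0]□ (head at position 3)
Step 4: δ(q0, □) = (q1, □, L)  ⊢  01[q1]1□ (head at position 2)

Final answer: [q0]100 ⊢ 0[q0]00 ⊢ 01[q0]0 ⊢ 011[q0]□ ⊢ 01[q1]1□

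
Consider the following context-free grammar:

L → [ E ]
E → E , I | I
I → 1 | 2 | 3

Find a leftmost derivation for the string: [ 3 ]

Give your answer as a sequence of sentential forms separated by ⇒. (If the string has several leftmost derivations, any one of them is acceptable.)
Start with L.
Step 1: the leftmost non-terminal is L; apply L → [ E ]:  [ E ]
Step 2: the leftmost non-terminal is E; apply E → I:  [ I ]
Step 3: the leftmost non-terminal is I; apply I → 3:  [ 3 ]

Final answer: L ⇒ [ E ] ⇒ [ I ] ⇒ [ 3 ]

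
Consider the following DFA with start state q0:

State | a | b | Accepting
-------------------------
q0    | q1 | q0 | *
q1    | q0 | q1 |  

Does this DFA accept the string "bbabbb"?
Start in q0.
Read 'b': q0 → q0
Read 'b': q0 → q0
Read 'a': q0 → q1
Read 'b': q1 → q1
Read 'b': q1 → q1
Read 'b': q1 → q1
Final state q1 is not accepting, so the string is rejected.

Final answer: No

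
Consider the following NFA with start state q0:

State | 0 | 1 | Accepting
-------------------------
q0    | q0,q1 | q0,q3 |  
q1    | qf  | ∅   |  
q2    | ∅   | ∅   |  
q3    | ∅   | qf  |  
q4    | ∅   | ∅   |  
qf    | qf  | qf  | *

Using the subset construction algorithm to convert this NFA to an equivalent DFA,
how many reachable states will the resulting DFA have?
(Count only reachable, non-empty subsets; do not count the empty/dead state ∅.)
Start subset: {q0}
{q0}: on 0 → {q0, q1}, on 1 → {q0, q3}
{q0, q1}: on 0 → {q0, q1, qf}, on 1 → {q0, q3}
{q0, q3}: on 0 → {q0, q1}, on 1 → {q0, q3, qf}
{q0, q1, qf}: on 0 → {q0, q1, qf}, on 1 → {q0, q3, qf}
{q0, q3, qf}: on 0 → {q0, q1, qf}, on 1 → {q0, q3, qf}
Reachable non-empty subsets: {q0}, {q0, q1}, {q0, q3}, {q0, q1, qf}, {q0, q3, qf} — 5 in total.

Final answer: 5 states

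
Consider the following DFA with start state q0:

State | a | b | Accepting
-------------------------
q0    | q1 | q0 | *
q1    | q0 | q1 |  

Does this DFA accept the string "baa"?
Start in q0.
Read 'b': q0 → q0
Read 'a': q0 → q1
Read 'a': q1 → q0
Final state q0 is accepting, so the string is accepted.

Final answer: Yes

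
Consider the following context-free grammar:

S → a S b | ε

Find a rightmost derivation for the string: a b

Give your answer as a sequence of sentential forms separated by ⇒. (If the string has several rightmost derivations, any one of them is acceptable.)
Start with S.
Step 1: the rightmost non-terminal is S; apply S → a S b:  a S b
Step 2: the rightmost non-terminal is S; apply S → ε:  a b

Final answer: S ⇒ a S b ⇒ a b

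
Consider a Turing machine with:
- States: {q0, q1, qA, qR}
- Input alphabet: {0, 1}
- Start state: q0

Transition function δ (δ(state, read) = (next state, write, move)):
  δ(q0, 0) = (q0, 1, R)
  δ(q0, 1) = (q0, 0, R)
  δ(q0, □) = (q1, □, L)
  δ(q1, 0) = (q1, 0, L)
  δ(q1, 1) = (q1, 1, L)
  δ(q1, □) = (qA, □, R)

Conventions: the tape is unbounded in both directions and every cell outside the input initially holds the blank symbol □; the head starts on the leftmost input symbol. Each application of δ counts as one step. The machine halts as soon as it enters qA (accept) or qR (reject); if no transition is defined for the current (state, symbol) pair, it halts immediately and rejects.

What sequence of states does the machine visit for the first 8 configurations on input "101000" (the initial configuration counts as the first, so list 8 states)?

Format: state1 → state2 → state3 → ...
Step 0: [q0]101000 (head at position 0)
Step 1: δ(q0, 1) = (q0, 0, R)  ⊢  0[q0]01000 (head at position 1)
Step 2: δ(q0, 0) = (q0, 1, R)  ⊢  01[q0]1000 (head at position 2)
Step 3: δ(q0, 1) = (q0, 0, R)  ⊢  010[q0]000 (head at position 3)
Step 4: δ(q0, 0) = (q0, 1, R)  ⊢  0101[q0]00 (head at position 4)
Step 5: δ(q0, 0) = (q0, 1, R)  ⊢  01011[q0]0 (head at position 5)
Step 6: δ(q0, 0) = (q0, 1, R)  ⊢  010111[q0]□ (head at position 6)
Step 7: δ(q0, □) = (q1, □, L)  ⊢  01011[q1]1□ (head at position 5)
Reading off the states of these 8 configurations: q0 → q0 → q0 → q0 → q0 → q0 → q0 → q1

Final answer: q0 → q0 → q0 → q0 → q0 → q0 → q0 → q1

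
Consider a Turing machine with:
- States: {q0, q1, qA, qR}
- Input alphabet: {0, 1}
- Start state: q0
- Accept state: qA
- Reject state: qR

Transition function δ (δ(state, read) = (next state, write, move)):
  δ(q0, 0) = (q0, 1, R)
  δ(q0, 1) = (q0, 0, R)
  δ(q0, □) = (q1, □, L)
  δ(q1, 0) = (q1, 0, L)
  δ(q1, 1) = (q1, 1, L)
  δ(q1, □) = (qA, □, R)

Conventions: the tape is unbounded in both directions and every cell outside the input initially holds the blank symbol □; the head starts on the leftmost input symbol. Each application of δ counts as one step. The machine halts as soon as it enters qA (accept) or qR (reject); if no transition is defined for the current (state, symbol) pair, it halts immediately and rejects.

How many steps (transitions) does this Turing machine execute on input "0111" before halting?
Step 0: [q0]0111 (head at position 0)
Step 1: δ(q0, 0) = (q0, 1, R)  ⊢  1[q0]111 (head at position 1)
Step 2: δ(q0, 1) = (q0, 0, R)  ⊢  10[q0]11 (head at position 2)
Step 3: δ(q0, 1) = (q0, 0, R)  ⊢  100[q0]1 (head at position 3)
Step 4: δ(q0, 1) = (q0, 0, R)  ⊢  1000[q0]□ (head at position 4)
Step 5: δ(q0, □) = (q1, □, L)  ⊢  100[q1]0□ (head at position 3)
Step 6: δ(q1, 0) = (q1, 0, L)  ⊢  10[q1]00□ (head at position 2)
Step 7: δ(q1, 0) = (q1, 0, L)  ⊢  1[q1]000□ (head at position 1)
Step 8: δ(q1, 0) = (q1, 0, L)  ⊢  [q1]1000□ (head at position 0)
Step 9: δ(q1, 1) = (q1, 1, L)  ⊢  [q1]□1000□ (head at position -1)
Step 10: δ(q1, □) = (qA, □, R)  ⊢  □[qA]1000□ (head at position 0)
The machine is in qA, so it halts and accepts.
Number of transitions executed: 10.

Final answer: 10 steps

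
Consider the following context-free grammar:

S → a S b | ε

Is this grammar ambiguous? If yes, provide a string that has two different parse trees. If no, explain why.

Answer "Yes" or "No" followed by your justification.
At every step exactly one production applies: if the remaining string to generate is non-empty it starts with a and ends with b, forcing S → a S b; if it is empty, S → ε is forced. Hence each string a^n b^n has exactly one derivation (S → a S b applied n times, then S → ε) and one parse tree.

Final answer: No - the grammar is unambiguous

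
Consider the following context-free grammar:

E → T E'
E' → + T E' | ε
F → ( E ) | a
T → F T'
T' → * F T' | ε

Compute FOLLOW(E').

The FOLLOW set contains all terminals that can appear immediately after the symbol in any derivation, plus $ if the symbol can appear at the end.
Useful FIRST sets: FIRST(E') = {+, ε}, FIRST(T') = {*, ε} (both E' and T' are nullable).
FOLLOW(E): E is the start symbol → $; E appears in F → ( E ) followed by ')' → FOLLOW(E) = {), $}.
FOLLOW(E'): E' appears at the right end of E → T E' and of E' → + T E', so FOLLOW(E') ⊇ FOLLOW(E) (the second occurrence adds nothing new). FOLLOW(E') = {), $}.

Final answer: {$, )}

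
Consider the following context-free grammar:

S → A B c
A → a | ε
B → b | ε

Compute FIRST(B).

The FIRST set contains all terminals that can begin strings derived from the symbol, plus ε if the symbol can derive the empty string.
B → b contributes b; B → ε makes B nullable, contributing ε. FIRST(B) = {b, ε}.

Final answer: {b, ε}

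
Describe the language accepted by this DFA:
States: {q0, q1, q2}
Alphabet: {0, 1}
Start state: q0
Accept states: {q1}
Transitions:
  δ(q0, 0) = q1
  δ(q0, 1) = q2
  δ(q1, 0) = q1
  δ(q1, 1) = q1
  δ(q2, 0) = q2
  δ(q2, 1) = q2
Analyzing the DFA structure:
Start state: q0
Accept states: {q1}
Interpreting what each state remembers (checking against the transitions):
  q0: nothing has been read yet
  q1: the first symbol was 0
  q2: the first symbol was 1 (trap state)
  δ(q0, 0): in q0 (nothing has been read yet), after reading 0 we have: the first symbol was 0 → q1
  δ(q0, 1): in q0 (nothing has been read yet), after reading 1 we have: the first symbol was 1 (trap state) → q2
  δ(q1, 0): in q1 (the first symbol was 0), after reading 0 we have: the first symbol was 0 → q1
  δ(q1, 1): in q1 (the first symbol was 0), after reading 1 we have: the first symbol was 0 → q1
  δ(q2, 0): in q2 (the first symbol was 1 (trap state)), after reading 0 we have: the first symbol was 1 (trap state) → q2
  δ(q2, 1): in q2 (the first symbol was 1 (trap state)), after reading 1 we have: the first symbol was 1 (trap state) → q2
A string is accepted iff it ends in {q1}, i.e. the first symbol was 0.
Language: All binary strings starting with 0

Final answer: All binary strings starting with 0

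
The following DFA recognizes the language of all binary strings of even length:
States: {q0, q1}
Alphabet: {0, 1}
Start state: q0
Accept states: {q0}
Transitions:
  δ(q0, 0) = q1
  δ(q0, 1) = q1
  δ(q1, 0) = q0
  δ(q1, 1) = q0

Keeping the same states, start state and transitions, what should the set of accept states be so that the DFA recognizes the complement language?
The DFA is complete (every state has a transition on every symbol), so the complement
is recognized by the same DFA with accepting and non-accepting states swapped.
Original accept states: {q0}
Complement accept states = All states - Original accept states
= {q0, q1} - {q0}
= {q1}
Complement language: strings of ODD length

Final answer: {q1}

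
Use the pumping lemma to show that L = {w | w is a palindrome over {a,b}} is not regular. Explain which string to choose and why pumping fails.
Language: L = {w | w is a palindrome over {a,b}} (strings that read the same forwards and backwards)
Step 1: Assume for contradiction that L is regular, with pumping length p.
Step 2: Choose s = a^p b a^p. Then s ∈ L (it reads the same forwards and backwards) and |s| ≥ p.
Step 3: Consider any decomposition s = xyz with |xy| ≤ p and |y| > 0. Since |xy| ≤ p and the first p symbols of s are all a's, y = a^k for some k with 1 ≤ k ≤ p.
Step 4: Pumping up (i = 2): xy²z = a^(p+k) b a^p. Its reverse is a^p b a^(p+k) ≠ a^(p+k) b a^p (the single b is no longer in the middle), so xy²z is not a palindrome and xy²z ∉ L.
This contradicts the pumping lemma, so L is not regular.

Final answer: Choose s = a^p b a^p. Since |xy| ≤ p, y = a^k with k ≥ 1. Then xy²z = a^(p+k) b a^p is not a palindrome, so ∉ L.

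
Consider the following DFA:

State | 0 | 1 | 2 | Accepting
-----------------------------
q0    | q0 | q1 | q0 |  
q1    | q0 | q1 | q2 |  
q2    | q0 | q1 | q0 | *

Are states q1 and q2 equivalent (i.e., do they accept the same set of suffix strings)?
Try the suffix ε (the empty string).
From q1: q1 — not accepting.
From q2: q2 — accepting.
The two states disagree on this suffix, so they are not equivalent.

Final answer: No. Distinguishing string: ε (the empty string) - accepted from q2 but not from q1.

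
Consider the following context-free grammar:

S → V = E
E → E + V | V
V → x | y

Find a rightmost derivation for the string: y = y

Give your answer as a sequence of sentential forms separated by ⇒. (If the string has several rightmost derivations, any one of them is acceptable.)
Start with S.
Step 1: the rightmost non-terminal is S; apply S → V = E:  V = E
Step 2: the rightmost non-terminal is E; apply E → V:  V = V
Step 3: the rightmost non-terminal is V; apply V → y:  V = y
Step 4: the rightmost non-terminal is V; apply V → y:  y = y

Final answer: S ⇒ V = E ⇒ V = V ⇒ V = y ⇒ y = y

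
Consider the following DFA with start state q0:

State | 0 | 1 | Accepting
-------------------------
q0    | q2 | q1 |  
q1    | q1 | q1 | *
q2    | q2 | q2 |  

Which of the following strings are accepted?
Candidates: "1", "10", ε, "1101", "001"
"1": q0 → q1; q1 is accepting → accepted
"10": q0 → q1 → q1; q1 is accepting → accepted
ε: q0; q0 is not accepting → rejected
"1101": q0 → q1 → q1 → q1 → q1; q1 is accepting → accepted
"001": q0 → q2 → q2 → q2; q2 is not accepting → rejected

Final answer: "1", "10", "1101"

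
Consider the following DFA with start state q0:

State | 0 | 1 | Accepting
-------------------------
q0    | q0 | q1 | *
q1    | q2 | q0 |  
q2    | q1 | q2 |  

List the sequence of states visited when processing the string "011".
q0 → q0 → q1 → q0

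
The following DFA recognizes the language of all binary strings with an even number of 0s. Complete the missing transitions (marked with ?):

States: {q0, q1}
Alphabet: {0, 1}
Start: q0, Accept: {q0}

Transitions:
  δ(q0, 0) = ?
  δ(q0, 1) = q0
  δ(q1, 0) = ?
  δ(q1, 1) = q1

What each state remembers (consistent with the given transitions and accept states):
  q0: an even number of 0s has been read so far
  q1: an odd number of 0s has been read so far
Filling in the missing entries:
  δ(q0, 0): in q0 (an even number of 0s has been read so far), after reading 0 we have: an odd number of 0s has been read so far → q1
  δ(q1, 0): in q1 (an odd number of 0s has been read so far), after reading 0 we have: an even number of 0s has been read so far → q0

Final answer: δ(q0, 0) = q1; δ(q1, 0) = q0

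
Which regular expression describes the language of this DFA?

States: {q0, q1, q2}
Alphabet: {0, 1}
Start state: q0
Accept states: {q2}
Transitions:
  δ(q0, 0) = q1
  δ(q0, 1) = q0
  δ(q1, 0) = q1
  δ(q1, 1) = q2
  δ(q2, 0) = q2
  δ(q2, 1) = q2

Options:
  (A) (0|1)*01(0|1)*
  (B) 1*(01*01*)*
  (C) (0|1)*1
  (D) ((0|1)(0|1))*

Testing sample strings against the DFA:
  '101' -> accepted
  '011' -> accepted
  '0101' -> accepted
  '00100' -> accepted
Checking each option for a counterexample:
  (A) (0|1)*01(0|1)*: agrees with the DFA on all strings of length ≤ 4
  (B) 1*(01*01*)*: ε is rejected by the DFA but matches the regex → eliminated
  (C) (0|1)*1: '1' is rejected by the DFA but matches the regex → eliminated
  (D) ((0|1)(0|1))*: ε is rejected by the DFA but matches the regex → eliminated
Only (A) (0|1)*01(0|1)* is consistent with the DFA.

Final answer: (A) (0|1)*01(0|1)*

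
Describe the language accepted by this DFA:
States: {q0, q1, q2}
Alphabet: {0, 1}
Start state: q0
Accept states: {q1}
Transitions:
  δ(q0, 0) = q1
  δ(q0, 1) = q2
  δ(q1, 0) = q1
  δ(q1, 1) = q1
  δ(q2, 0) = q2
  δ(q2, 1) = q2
Analyzing the DFA structure:
Start state: q0
Accept states: {q1}
Interpreting what each state remembers (checking against the transitions):
  q0: nothing has been read yet
  q1: the first symbol was 0
  q2: the first symbol was 1 (trap state)
  δ(q0, 0): in q0 (nothing has been read yet), after reading 0 we have: the first symbol was 0 → q1
  δ(q0, 1): in q0 (nothing has been read yet), after reading 1 we have: the first symbol was 1 (trap state) → q2
  δ(q1, 0): in q1 (the first symbol was 0), after reading 0 we have: the first symbol was 0 → q1
  δ(q1, 1): in q1 (the first symbol was 0), after reading 1 we have: the first symbol was 0 → q1
  δ(q2, 0): in q2 (the first symbol was 1 (trap state)), after reading 0 we have: the first symbol was 1 (trap state) → q2
  δ(q2, 1): in q2 (the first symbol was 1 (trap state)), after reading 1 we have: the first symbol was 1 (trap state) → q2
A string is accepted iff it ends in {q1}, i.e. the first symbol was 0.
Language: All binary strings starting with 0

Final answer: All binary strings starting with 0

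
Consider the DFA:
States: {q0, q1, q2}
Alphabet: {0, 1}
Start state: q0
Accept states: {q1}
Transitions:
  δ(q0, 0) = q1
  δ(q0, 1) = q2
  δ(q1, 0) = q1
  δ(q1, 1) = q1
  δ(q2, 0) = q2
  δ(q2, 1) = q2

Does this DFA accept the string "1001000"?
Processing string "1001000":
  q0 --1--> q2
  q2 --0--> q2
  q2 --0--> q2
  q2 --1--> q2
  q2 --0--> q2
  q2 --0--> q2
  q2 --0--> q2
Final state: q2
Accept states: {q1}
q2 is not an accept state, so the string is rejected.

Final answer: No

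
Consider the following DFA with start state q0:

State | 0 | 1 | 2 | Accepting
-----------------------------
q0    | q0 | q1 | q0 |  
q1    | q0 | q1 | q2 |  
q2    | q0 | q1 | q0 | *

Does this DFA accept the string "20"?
Start in q0.
Read '2': q0 → q0
Read '0': q0 → q0
Final state q0 is not accepting, so the string is rejected.

Final answer: No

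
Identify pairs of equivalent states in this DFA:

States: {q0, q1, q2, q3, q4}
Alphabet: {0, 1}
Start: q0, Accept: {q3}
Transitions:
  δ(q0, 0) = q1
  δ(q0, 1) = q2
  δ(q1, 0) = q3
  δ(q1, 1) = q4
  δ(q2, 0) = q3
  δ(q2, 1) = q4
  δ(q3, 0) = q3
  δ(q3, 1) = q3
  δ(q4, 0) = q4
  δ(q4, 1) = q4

Using the table-filling algorithm:
Round 0 – mark pairs where exactly one state is accepting: (q0,q3), (q1,q3), (q2,q3), (q3,q4)
Round 1 – newly marked: (q0,q1) [on 0: q1 vs q3, already marked]; (q0,q2) [on 0: q1 vs q3, already marked]; (q1,q4) [on 0: q3 vs q4, already marked]; (q2,q4) [on 0: q3 vs q4, already marked]
Round 2 – newly marked: (q0,q4) [on 0: q1 vs q4, already marked]
No further pairs can be marked.
(q1, q2) unmarked: δ(q1,0)=q3, δ(q2,0)=q3; δ(q1,1)=q4, δ(q2,1)=q4 → equivalent
Equivalent pairs: (q1, q2)

Final answer: Equivalent pairs: (q1, q2)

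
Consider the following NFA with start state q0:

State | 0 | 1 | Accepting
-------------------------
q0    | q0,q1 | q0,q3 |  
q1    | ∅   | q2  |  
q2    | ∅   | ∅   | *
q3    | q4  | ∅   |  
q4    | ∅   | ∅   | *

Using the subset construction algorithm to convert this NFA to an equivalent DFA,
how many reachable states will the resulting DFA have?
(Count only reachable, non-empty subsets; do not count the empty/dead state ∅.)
Start subset: {q0}
{q0}: on 0 → {q0, q1}, on 1 → {q0, q3}
{q0, q1}: on 0 → {q0, q1}, on 1 → {q0, q2, q3}
{q0, q3}: on 0 → {q0, q1, q4}, on 1 → {q0, q3}
{q0, q2, q3}: on 0 → {q0, q1, q4}, on 1 → {q0, q3}
{q0, q1, q4}: on 0 → {q0, q1}, on 1 → {q0, q2, q3}
Reachable non-empty subsets: {q0}, {q0, q1}, {q0, q3}, {q0, q2, q3}, {q0, q1, q4} — 5 in total.

Final answer: 5 states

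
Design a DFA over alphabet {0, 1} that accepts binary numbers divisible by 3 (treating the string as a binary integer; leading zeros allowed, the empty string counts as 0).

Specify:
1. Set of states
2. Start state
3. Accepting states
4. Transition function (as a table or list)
One valid DFA (any DFA recognizing the same language is acceptable):
States: {q0, q1, q2}
Start: q0
Accepting: {q0}
Transitions (accepting states marked with *):
State | 0 | 1 | Accepting
-------------------------
q0    | q0 | q1 | *
q1    | q2 | q0 |  
q2    | q1 | q2 |  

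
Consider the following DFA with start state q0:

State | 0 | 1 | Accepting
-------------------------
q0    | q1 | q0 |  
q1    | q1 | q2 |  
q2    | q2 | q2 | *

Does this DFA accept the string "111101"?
Start in q0.
Read '1': q0 → q0
Read '1': q0 → q0
Read '1': q0 → q0
Read '1': q0 → q0
Read '0': q0 → q1
Read '1': q1 → q2
Final state q2 is accepting, so the string is accepted.

Final answer: Yes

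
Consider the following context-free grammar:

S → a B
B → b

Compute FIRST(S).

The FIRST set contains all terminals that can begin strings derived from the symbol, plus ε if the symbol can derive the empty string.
S has the single production S → a B, whose right-hand side begins with the terminal a. So FIRST(S) = {a}.

Final answer: {a}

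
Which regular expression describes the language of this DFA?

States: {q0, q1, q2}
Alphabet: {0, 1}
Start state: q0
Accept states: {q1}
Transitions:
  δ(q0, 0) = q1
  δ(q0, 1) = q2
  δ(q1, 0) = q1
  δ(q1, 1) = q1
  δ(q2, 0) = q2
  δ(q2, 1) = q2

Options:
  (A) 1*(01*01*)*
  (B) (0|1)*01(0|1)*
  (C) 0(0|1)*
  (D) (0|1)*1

Testing sample strings against the DFA:
  '101' -> rejected
  '011' -> accepted
  '01011' -> accepted
  '1011' -> rejected
Checking each option for a counterexample:
  (A) 1*(01*01*)*: ε is rejected by the DFA but matches the regex → eliminated
  (B) (0|1)*01(0|1)*: '0' is accepted by the DFA but does not match the regex → eliminated
  (C) 0(0|1)*: agrees with the DFA on all strings of length ≤ 4
  (D) (0|1)*1: '0' is accepted by the DFA but does not match the regex → eliminated
Only (C) 0(0|1)* is consistent with the DFA.

Final answer: (C) 0(0|1)*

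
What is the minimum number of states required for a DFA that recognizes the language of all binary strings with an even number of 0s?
Language: binary strings with an even number of 0s
Lower bound (Myhill–Nerode): the prefixes ε, 0 are pairwise distinguishable:
  ε vs 0: suffix ε distinguishes them (ε has zero 0s (accepted), 0 has one 0 (rejected))
So any DFA needs at least 2 states.
Upper bound: a DFA with 2 states exists (one state per class above).
Minimum states: 2

Final answer: 2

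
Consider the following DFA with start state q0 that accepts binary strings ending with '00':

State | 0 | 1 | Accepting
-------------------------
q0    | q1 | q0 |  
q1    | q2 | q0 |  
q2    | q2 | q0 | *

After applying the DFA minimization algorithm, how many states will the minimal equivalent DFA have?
All 3 states are reachable from q0, so none can be removed as unreachable.
Table-filling: first mark every (accepting, non-accepting) pair as distinguishable (accepting: {q2}; non-accepting: {q0, q1}).
Round 1: (q0, q1) on '0' go to q1 and q2, already distinguishable → mark.
Every pair of states is distinguishable, so the DFA is already minimal.
Equivalence classes: {q0}, {q1}, {q2} → 3 states.

Final answer: 3 states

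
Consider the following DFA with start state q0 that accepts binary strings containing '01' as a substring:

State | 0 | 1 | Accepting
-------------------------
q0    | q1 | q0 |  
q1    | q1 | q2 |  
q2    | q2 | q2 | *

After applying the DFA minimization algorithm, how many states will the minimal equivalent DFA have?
All 3 states are reachable from q0, so none can be removed as unreachable.
Table-filling: first mark every (accepting, non-accepting) pair as distinguishable (accepting: {q2}; non-accepting: {q0, q1}).
Round 1: (q0, q1) on '1' go to q0 and q2, already distinguishable → mark.
Every pair of states is distinguishable, so the DFA is already minimal.
Equivalence classes: {q0}, {q1}, {q2} → 3 states.

Final answer: 3 states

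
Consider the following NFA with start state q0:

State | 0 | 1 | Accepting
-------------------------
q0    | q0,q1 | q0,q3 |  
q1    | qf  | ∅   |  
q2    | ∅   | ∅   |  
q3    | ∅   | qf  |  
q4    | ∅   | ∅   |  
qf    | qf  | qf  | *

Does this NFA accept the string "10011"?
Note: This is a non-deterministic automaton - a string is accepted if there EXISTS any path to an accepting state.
Track the set of states the NFA could be in: start {q0}
Read '1': {q0} → {q0, q3}
Read '0': {q0, q3} → {q0, q1}
Read '0': {q0, q1} → {q0, q1, qf}
Read '1': {q0, q1, qf} → {q0, q3, qf}
Read '1': {q0, q3, qf} → {q0, q3, qf}
Final set {q0, q3, qf} contains accepting state(s) {qf} → accepted.

Final answer: Yes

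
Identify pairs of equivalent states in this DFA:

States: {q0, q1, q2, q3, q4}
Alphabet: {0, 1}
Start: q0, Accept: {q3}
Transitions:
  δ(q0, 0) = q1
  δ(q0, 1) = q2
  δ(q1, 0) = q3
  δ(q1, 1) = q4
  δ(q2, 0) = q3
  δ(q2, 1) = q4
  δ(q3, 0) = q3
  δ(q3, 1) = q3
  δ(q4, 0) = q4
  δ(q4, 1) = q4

Using the table-filling algorithm:
Round 0 – mark pairs where exactly one state is accepting: (q0,q3), (q1,q3), (q2,q3), (q3,q4)
Round 1 – newly marked: (q0,q1) [on 0: q1 vs q3, already marked]; (q0,q2) [on 0: q1 vs q3, already marked]; (q1,q4) [on 0: q3 vs q4, already marked]; (q2,q4) [on 0: q3 vs q4, already marked]
Round 2 – newly marked: (q0,q4) [on 0: q1 vs q4, already marked]
No further pairs can be marked.
(q1, q2) unmarked: δ(q1,0)=q3, δ(q2,0)=q3; δ(q1,1)=q4, δ(q2,1)=q4 → equivalent
Equivalent pairs: (q1, q2)

Final answer: Equivalent pairs: (q1, q2)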